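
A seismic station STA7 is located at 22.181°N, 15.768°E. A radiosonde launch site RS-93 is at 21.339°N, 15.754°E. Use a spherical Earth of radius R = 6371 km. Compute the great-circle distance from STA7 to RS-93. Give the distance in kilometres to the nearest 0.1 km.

Δφ = -0.8420°,  Δλ = -0.0140°
a = sin²(Δφ/2) + cos φ₁ cos φ₂ sin²(Δλ/2) = 0.000054
c = 2·arcsin(√a) = 0.014697 rad = 0.8421°
d = R·c = 6371 × 0.014697 = 93.6 km

93.6 km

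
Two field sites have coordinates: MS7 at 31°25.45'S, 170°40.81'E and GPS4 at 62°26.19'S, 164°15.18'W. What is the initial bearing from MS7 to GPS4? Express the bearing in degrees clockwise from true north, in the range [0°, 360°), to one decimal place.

160.0°

MS7: φ = -31.42417°, λ = +170.68017°
GPS4: φ = -62.43650°, λ = -164.25300°
Δλ = 25.0668°
y = sin Δλ · cos φ₂ = 0.196048
x = cos φ₁ sin φ₂ − sin φ₁ cos φ₂ cos Δλ = -0.537945
θ = atan2(y, x) = 159.9763° → 159.9763° (mod 360°)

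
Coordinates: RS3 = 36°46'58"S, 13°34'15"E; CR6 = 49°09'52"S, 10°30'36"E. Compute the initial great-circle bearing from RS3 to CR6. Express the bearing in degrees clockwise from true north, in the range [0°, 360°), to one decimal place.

RS3: φ = -36.78278°, λ = +13.57083°
CR6: φ = -49.16444°, λ = +10.51000°
Δλ = -3.0608°
y = sin Δλ · cos φ₂ = -0.034915
x = cos φ₁ sin φ₂ − sin φ₁ cos φ₂ cos Δλ = -0.214981
θ = atan2(y, x) = -170.7751° → 189.2249° (mod 360°)

189.2°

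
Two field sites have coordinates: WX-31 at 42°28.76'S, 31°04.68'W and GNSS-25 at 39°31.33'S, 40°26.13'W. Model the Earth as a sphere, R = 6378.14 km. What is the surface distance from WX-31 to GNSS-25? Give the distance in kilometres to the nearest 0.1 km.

WX-31: φ = -42.47933°, λ = -31.07800°
GNSS-25: φ = -39.52217°, λ = -40.43550°
Δφ = 2.9572°,  Δλ = -9.3575°
a = sin²(Δφ/2) + cos φ₁ cos φ₂ sin²(Δλ/2) = 0.004451
c = 2·arcsin(√a) = 0.133531 rad = 7.6508°
d = R·c = 6378.14 × 0.133531 = 851.7 km

851.7 km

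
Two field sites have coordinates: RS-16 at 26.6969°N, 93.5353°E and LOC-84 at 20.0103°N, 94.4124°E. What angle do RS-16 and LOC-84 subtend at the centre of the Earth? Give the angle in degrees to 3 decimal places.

6.735°

Δφ = -6.6866°,  Δλ = 0.8771°
a = sin²(Δφ/2) + cos φ₁ cos φ₂ sin²(Δλ/2) = 0.003450
c = 2·arcsin(√a) = 0.117545 rad = 6.7348°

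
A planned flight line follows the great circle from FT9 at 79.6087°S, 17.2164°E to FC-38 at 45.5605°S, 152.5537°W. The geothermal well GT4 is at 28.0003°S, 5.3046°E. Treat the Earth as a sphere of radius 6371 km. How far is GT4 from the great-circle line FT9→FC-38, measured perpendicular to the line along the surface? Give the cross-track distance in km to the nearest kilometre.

δ₁₃ = central angle FT9→GT4 = 0.905104 rad  (haversine)
θ₁₃ = bearing FT9→GT4 = 346.602°,  θ₁₂ = bearing FT9→FC-38 = 188.765°
dₓₜ = R·arcsin(sin δ₁₃ · sin(θ₁₃ − θ₁₂)) = 6371·arcsin(0.78649·sin(157.837°)) = 1919.163 km
|dₓₜ| = 1919.163 km

1919 km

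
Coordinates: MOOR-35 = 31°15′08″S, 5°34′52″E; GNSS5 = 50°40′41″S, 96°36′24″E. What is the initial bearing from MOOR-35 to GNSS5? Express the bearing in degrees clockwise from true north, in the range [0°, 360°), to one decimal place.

136.5°

MOOR-35: φ = -31.25222°, λ = +5.58111°
GNSS5: φ = -50.67806°, λ = +96.60667°
Δλ = 91.0256°
y = sin Δλ · cos φ₂ = 0.633576
x = cos φ₁ sin φ₂ − sin φ₁ cos φ₂ cos Δλ = -0.667226
θ = atan2(y, x) = 136.4819° → 136.4819° (mod 360°)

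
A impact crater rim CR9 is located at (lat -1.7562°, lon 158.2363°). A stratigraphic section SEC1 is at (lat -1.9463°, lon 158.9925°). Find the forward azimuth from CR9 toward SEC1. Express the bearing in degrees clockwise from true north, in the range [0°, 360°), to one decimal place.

104.1°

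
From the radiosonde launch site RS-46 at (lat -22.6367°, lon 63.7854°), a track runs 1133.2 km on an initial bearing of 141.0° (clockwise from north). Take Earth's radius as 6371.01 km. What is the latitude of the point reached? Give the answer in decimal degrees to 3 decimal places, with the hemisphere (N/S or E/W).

δ = d/R = 1133.2/6371.01 = 0.177868 rad
φ₂ = arcsin(sin φ₁ cos δ + cos φ₁ sin δ cos θ)
   = arcsin(-0.38489·0.98422 + 0.92296·0.17693·-0.77715) = -30.37939°
λ₂ = λ₁ + atan2(sin θ sin δ cos φ₁, cos δ − sin φ₁ sin φ₂) = 71.20117°

30.379°S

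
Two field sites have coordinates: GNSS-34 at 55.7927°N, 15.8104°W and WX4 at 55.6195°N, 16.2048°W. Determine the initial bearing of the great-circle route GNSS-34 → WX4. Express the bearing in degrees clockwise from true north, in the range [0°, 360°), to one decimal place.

232.2°

Δλ = -0.3944°
y = sin Δλ · cos φ₂ = -0.003887
x = cos φ₁ sin φ₂ − sin φ₁ cos φ₂ cos Δλ = -0.003012
θ = atan2(y, x) = -127.7701° → 232.2299° (mod 360°)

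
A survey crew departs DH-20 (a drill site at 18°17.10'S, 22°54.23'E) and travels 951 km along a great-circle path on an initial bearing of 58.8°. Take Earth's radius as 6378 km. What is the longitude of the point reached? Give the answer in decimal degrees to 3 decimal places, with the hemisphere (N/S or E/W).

30.420°E

DH-20: φ = -18.28500°, λ = +22.90383°
δ = d/R = 951/6378 = 0.149106 rad
φ₂ = arcsin(sin φ₁ cos δ + cos φ₁ sin δ cos θ)
   = arcsin(-0.31374·0.98890 + 0.94951·0.14855·0.51803) = -13.72093°
λ₂ = λ₁ + atan2(sin θ sin δ cos φ₁, cos δ − sin φ₁ sin φ₂) = 30.41971°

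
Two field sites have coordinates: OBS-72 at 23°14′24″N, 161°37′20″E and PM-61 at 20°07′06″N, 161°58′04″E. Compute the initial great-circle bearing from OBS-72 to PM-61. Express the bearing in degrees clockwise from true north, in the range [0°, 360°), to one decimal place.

174.1°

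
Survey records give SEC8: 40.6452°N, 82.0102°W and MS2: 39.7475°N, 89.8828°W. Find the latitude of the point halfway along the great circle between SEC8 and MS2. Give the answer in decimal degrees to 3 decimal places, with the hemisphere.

40.263°N

Bx = cos φ₂ cos Δλ = 0.761623,  By = cos φ₂ sin Δλ = -0.105313
φₘ = atan2(sin φ₁ + sin φ₂, √((cos φ₁ + Bx)² + By²)) = 40.26307°
λₘ = λ₁ + atan2(By, cos φ₁ + Bx) = -85.97260°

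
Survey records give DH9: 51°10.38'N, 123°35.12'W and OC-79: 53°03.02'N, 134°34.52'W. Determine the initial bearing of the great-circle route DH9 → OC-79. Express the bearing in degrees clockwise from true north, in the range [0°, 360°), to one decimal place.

DH9: φ = +51.17300°, λ = -123.58533°
OC-79: φ = +53.05033°, λ = -134.57533°
Δλ = -10.9900°
y = sin Δλ · cos φ₂ = -0.114595
x = cos φ₁ sin φ₂ − sin φ₁ cos φ₂ cos Δλ = 0.041348
θ = atan2(y, x) = -70.1596° → 289.8404° (mod 360°)

289.8°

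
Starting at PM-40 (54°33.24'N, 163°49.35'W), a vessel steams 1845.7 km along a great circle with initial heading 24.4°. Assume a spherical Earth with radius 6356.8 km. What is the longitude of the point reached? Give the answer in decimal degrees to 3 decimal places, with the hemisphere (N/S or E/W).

144.812°W

PM-40: φ = +54.55400°, λ = -163.82250°
δ = d/R = 1845.7/6356.8 = 0.290350 rad
φ₂ = arcsin(sin φ₁ cos δ + cos φ₁ sin δ cos θ)
   = arcsin(0.81466·0.95814 + 0.57994·0.28629·0.91068) = 68.71134°
λ₂ = λ₁ + atan2(sin θ sin δ cos φ₁, cos δ − sin φ₁ sin φ₂) = -144.81184°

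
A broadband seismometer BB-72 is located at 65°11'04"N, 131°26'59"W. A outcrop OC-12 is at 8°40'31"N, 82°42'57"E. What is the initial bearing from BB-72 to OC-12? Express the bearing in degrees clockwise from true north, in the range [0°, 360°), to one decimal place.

325.4°

BB-72: φ = +65.18444°, λ = -131.44972°
OC-12: φ = +8.67528°, λ = +82.71583°
Δλ = -145.8344°
y = sin Δλ · cos φ₂ = -0.555161
x = cos φ₁ sin φ₂ − sin φ₁ cos φ₂ cos Δλ = 0.805730
θ = atan2(y, x) = -34.5675° → 325.4325° (mod 360°)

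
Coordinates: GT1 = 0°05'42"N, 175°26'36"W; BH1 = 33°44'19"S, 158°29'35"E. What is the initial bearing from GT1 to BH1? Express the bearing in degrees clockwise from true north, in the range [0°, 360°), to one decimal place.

GT1: φ = +0.09500°, λ = -175.44333°
BH1: φ = -33.73861°, λ = +158.49306°
Δλ = -26.0636°
y = sin Δλ · cos φ₂ = -0.365370
x = cos φ₁ sin φ₂ − sin φ₁ cos φ₂ cos Δλ = -0.556643
θ = atan2(y, x) = -146.7198° → 213.2802° (mod 360°)

213.3°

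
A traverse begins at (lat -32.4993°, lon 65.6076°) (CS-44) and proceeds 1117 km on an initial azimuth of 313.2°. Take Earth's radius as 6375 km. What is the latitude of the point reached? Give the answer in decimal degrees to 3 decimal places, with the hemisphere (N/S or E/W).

25.367°S

δ = d/R = 1117/6375 = 0.175216 rad
φ₂ = arcsin(sin φ₁ cos δ + cos φ₁ sin δ cos θ)
   = arcsin(-0.53729·0.98469 + 0.84340·0.17432·0.68455) = -25.36731°
λ₂ = λ₁ + atan2(sin θ sin δ cos φ₁, cos δ − sin φ₁ sin φ₂) = 57.52306°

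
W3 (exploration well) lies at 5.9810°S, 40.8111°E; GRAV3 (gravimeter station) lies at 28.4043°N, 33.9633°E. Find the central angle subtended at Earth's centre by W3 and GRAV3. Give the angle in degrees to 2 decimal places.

35.01°

Δφ = 34.3853°,  Δλ = -6.8478°
a = sin²(Δφ/2) + cos φ₁ cos φ₂ sin²(Δλ/2) = 0.090491
c = 2·arcsin(√a) = 0.611099 rad = 35.0134°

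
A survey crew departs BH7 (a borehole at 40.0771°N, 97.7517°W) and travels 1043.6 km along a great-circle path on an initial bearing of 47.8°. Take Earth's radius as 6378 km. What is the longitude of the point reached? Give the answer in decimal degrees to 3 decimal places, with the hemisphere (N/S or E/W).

87.754°W

δ = d/R = 1043.6/6378 = 0.163625 rad
φ₂ = arcsin(sin φ₁ cos δ + cos φ₁ sin δ cos θ)
   = arcsin(0.64382·0.98664 + 0.76518·0.16290·0.67172) = 45.96743°
λ₂ = λ₁ + atan2(sin θ sin δ cos φ₁, cos δ − sin φ₁ sin φ₂) = -87.75364°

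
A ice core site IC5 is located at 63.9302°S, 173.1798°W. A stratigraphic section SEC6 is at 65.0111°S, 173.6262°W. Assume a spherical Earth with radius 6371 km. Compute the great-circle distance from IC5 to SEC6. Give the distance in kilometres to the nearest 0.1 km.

122.1 km

Δφ = -1.0809°,  Δλ = -0.4464°
a = sin²(Δφ/2) + cos φ₁ cos φ₂ sin²(Δλ/2) = 0.000092
c = 2·arcsin(√a) = 0.019162 rad = 1.0979°
d = R·c = 6371 × 0.019162 = 122.1 km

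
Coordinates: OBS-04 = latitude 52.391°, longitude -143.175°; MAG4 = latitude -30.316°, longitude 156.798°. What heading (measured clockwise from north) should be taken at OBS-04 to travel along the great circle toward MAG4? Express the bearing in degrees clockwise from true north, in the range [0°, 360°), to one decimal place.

Δλ = -60.0270°
y = sin Δλ · cos φ₂ = -0.747804
x = cos φ₁ sin φ₂ − sin φ₁ cos φ₂ cos Δλ = -0.649698
θ = atan2(y, x) = -130.9844° → 229.0156° (mod 360°)

229.0°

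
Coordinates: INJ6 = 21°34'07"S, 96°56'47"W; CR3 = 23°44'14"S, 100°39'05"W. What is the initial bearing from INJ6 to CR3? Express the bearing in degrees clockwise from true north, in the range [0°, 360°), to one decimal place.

INJ6: φ = -21.56861°, λ = -96.94639°
CR3: φ = -23.73722°, λ = -100.65139°
Δλ = -3.7050°
y = sin Δλ · cos φ₂ = -0.059153
x = cos φ₁ sin φ₂ − sin φ₁ cos φ₂ cos Δλ = -0.038544
θ = atan2(y, x) = -123.0881° → 236.9119° (mod 360°)

236.9°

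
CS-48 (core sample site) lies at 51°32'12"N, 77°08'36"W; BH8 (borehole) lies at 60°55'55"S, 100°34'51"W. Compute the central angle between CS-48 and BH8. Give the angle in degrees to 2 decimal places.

114.02°

CS-48: φ = +51.53667°, λ = -77.14333°
BH8: φ = -60.93194°, λ = -100.58083°
Δφ = -112.4686°,  Δλ = -23.4375°
a = sin²(Δφ/2) + cos φ₁ cos φ₂ sin²(Δλ/2) = 0.703555
c = 2·arcsin(√a) = 1.990085 rad = 114.0235°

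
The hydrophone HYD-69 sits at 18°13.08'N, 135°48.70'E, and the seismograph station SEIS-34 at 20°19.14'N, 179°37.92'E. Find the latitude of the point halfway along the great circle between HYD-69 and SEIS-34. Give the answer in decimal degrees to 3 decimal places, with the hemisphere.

HYD-69: φ = +18.21800°, λ = +135.81167°
SEIS-34: φ = +20.31900°, λ = +179.63200°
Bx = cos φ₂ cos Δλ = 0.676617,  By = cos φ₂ sin Δλ = 0.649314
φₘ = atan2(sin φ₁ + sin φ₂, √((cos φ₁ + Bx)² + By²)) = 20.64603°
λₘ = λ₁ + atan2(By, cos φ₁ + Bx) = 157.57412°

20.646°N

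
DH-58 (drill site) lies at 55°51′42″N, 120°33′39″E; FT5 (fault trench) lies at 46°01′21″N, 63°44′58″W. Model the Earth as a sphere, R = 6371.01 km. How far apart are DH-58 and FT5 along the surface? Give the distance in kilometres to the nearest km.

8679 km

DH-58: φ = +55.86167°, λ = +120.56083°
FT5: φ = +46.02250°, λ = -63.74944°
Δφ = -9.8392°,  Δλ = 175.6897°
a = sin²(Δφ/2) + cos φ₁ cos φ₂ sin²(Δλ/2) = 0.396482
c = 2·arcsin(√a) = 1.362252 rad = 78.0513°
d = R·c = 6371.01 × 1.362252 = 8678.9 km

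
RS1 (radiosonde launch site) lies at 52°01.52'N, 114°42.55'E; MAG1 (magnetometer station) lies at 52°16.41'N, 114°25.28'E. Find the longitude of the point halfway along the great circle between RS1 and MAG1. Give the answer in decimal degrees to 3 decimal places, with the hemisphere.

114.566°E

RS1: φ = +52.02533°, λ = +114.70917°
MAG1: φ = +52.27350°, λ = +114.42133°
Bx = cos φ₂ cos Δλ = 0.611885,  By = cos φ₂ sin Δλ = -0.003074
φₘ = atan2(sin φ₁ + sin φ₂, √((cos φ₁ + Bx)² + By²)) = 52.14950°
λₘ = λ₁ + atan2(By, cos φ₁ + Bx) = 114.56565°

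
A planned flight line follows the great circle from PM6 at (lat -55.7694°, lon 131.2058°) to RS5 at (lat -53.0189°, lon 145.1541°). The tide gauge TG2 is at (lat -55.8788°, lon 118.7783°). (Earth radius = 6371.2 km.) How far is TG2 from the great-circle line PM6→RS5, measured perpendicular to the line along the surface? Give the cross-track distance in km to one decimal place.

δ₁₃ = central angle PM6→TG2 = 0.121692 rad  (haversine)
θ₁₃ = bearing PM6→TG2 = 263.959°,  θ₁₂ = bearing PM6→RS5 = 77.058°
dₓₜ = R·arcsin(sin δ₁₃ · sin(θ₁₃ − θ₁₂)) = 6371.2·arcsin(0.12139·sin(186.901°)) = -92.927 km
|dₓₜ| = 92.927 km

92.9 km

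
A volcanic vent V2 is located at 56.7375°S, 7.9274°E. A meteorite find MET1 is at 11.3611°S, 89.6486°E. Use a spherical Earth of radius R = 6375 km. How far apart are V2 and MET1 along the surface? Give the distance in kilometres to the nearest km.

Δφ = 45.3764°,  Δλ = 81.7212°
a = sin²(Δφ/2) + cos φ₁ cos φ₂ sin²(Δλ/2) = 0.378927
c = 2·arcsin(√a) = 1.326220 rad = 75.9868°
d = R·c = 6375 × 1.326220 = 8454.7 km

8455 km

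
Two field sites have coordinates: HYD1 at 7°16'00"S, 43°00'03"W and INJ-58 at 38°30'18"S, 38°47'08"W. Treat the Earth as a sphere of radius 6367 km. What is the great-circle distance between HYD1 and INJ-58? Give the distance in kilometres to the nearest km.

3497 km

HYD1: φ = -7.26667°, λ = -43.00083°
INJ-58: φ = -38.50500°, λ = -38.78556°
Δφ = -31.2383°,  Δλ = 4.2153°
a = sin²(Δφ/2) + cos φ₁ cos φ₂ sin²(Δλ/2) = 0.073541
c = 2·arcsin(√a) = 0.549247 rad = 31.4696°
d = R·c = 6367 × 0.549247 = 3497.1 km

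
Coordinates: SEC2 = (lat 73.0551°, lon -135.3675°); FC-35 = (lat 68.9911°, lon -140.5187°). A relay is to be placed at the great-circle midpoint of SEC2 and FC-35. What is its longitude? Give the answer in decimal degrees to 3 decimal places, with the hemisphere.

138.209°W

Bx = cos φ₂ cos Δλ = 0.357065,  By = cos φ₂ sin Δλ = -0.032189
φₘ = atan2(sin φ₁ + sin φ₂, √((cos φ₁ + Bx)² + By²)) = 71.04071°
λₘ = λ₁ + atan2(By, cos φ₁ + Bx) = -138.20902°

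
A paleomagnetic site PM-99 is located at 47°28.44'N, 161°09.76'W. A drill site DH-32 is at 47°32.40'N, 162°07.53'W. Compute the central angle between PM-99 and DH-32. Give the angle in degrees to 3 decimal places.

PM-99: φ = +47.47400°, λ = -161.16267°
DH-32: φ = +47.54000°, λ = -162.12550°
Δφ = 0.0660°,  Δλ = -0.9628°
a = sin²(Δφ/2) + cos φ₁ cos φ₂ sin²(Δλ/2) = 0.000033
c = 2·arcsin(√a) = 0.011410 rad = 0.6537°

0.654°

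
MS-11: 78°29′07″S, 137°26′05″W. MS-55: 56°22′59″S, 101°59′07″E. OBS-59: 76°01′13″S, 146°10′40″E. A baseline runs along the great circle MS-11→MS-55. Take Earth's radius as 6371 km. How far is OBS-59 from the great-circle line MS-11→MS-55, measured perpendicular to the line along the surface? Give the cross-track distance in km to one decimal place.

373.1 km

MS-11: φ = -78.48528°, λ = -137.43472°
MS-55: φ = -56.38306°, λ = +101.98528°
OBS-59: φ = -76.02028°, λ = +146.17778°
δ₁₃ = central angle MS-11→OBS-59 = 0.275826 rad  (haversine)
θ₁₃ = bearing MS-11→OBS-59 = 239.556°,  θ₁₂ = bearing MS-11→MS-55 = 227.145°
dₓₜ = R·arcsin(sin δ₁₃ · sin(θ₁₃ − θ₁₂)) = 6371·arcsin(0.27234·sin(12.411°)) = 373.125 km
|dₓₜ| = 373.125 km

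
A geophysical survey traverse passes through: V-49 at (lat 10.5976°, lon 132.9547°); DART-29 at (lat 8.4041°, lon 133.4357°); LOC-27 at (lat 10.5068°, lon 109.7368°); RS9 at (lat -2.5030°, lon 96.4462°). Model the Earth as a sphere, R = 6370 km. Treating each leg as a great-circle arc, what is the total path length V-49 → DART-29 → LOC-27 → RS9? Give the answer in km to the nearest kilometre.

4921 km

V-49→DART-29: c = 0.039169 rad, d = 249.51 km
DART-29→LOC-27: c = 0.409547 rad, d = 2608.81 km
LOC-27→RS9: c = 0.323834 rad, d = 2062.82 km
Total = 249.51 + 2608.81 + 2062.82 = 4921.14 km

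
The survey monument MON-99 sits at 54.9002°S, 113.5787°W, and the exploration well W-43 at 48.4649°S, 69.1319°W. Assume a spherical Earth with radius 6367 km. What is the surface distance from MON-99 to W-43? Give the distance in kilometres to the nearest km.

Δφ = 6.4353°,  Δλ = 44.4468°
a = sin²(Δφ/2) + cos φ₁ cos φ₂ sin²(Δλ/2) = 0.057691
c = 2·arcsin(√a) = 0.485123 rad = 27.7955°
d = R·c = 6367 × 0.485123 = 3088.8 km

3089 km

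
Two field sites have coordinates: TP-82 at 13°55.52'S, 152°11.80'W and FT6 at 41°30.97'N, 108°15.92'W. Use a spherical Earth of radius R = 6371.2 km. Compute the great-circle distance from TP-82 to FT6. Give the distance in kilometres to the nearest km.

7635 km

TP-82: φ = -13.92533°, λ = -152.19667°
FT6: φ = +41.51617°, λ = -108.26533°
Δφ = 55.4415°,  Δλ = 43.9313°
a = sin²(Δφ/2) + cos φ₁ cos φ₂ sin²(Δλ/2) = 0.318061
c = 2·arcsin(√a) = 1.198368 rad = 68.6614°
d = R·c = 6371.2 × 1.198368 = 7635.0 km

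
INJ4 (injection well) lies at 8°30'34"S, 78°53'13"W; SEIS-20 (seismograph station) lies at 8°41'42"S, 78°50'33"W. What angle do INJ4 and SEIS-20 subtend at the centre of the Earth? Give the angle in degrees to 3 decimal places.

INJ4: φ = -8.50944°, λ = -78.88694°
SEIS-20: φ = -8.69500°, λ = -78.84250°
Δφ = -0.1856°,  Δλ = 0.0444°
a = sin²(Δφ/2) + cos φ₁ cos φ₂ sin²(Δλ/2) = 0.000003
c = 2·arcsin(√a) = 0.003328 rad = 0.1907°

0.191°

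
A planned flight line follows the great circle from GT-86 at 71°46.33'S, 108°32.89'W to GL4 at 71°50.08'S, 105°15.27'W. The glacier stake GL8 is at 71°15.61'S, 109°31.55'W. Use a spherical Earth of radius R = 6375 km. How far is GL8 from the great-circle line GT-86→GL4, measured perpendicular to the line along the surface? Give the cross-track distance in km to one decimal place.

53.4 km

GT-86: φ = -71.77217°, λ = -108.54817°
GL4: φ = -71.83467°, λ = -105.25450°
GL8: φ = -71.26017°, λ = -109.52583°
δ₁₃ = central angle GT-86→GL8 = 0.010446 rad  (haversine)
θ₁₃ = bearing GT-86→GL8 = 328.346°,  θ₁₂ = bearing GT-86→GL4 = 95.041°
dₓₜ = R·arcsin(sin δ₁₃ · sin(θ₁₃ − θ₁₂)) = 6375·arcsin(0.01045·sin(233.305°)) = -53.394 km
|dₓₜ| = 53.394 km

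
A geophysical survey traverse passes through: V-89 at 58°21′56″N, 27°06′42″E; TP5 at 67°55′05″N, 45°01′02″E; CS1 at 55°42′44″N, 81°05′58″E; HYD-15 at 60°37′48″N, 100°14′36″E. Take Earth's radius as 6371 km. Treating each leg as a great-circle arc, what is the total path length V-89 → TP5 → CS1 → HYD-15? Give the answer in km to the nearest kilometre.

4902 km

V-89: φ = +58.36556°, λ = +27.11167°
TP5: φ = +67.91806°, λ = +45.01722°
CS1: φ = +55.71222°, λ = +81.09944°
HYD-15: φ = +60.63000°, λ = +100.24333°
V-89→TP5: c = 0.216833 rad, d = 1381.44 km
TP5→CS1: c = 0.357516 rad, d = 2277.74 km
CS1→HYD-15: c = 0.195044 rad, d = 1242.62 km
Total = 1381.44 + 2277.74 + 1242.62 = 4901.80 km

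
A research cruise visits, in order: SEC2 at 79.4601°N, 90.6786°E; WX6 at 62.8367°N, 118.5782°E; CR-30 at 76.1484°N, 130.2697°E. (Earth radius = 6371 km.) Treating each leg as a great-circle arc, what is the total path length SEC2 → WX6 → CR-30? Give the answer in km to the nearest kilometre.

3595 km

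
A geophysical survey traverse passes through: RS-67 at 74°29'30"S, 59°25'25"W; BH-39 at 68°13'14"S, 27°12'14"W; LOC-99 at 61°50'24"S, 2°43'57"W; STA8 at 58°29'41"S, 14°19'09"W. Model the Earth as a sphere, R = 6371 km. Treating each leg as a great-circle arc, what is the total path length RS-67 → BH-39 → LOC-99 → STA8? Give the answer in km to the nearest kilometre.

RS-67: φ = -74.49167°, λ = -59.42361°
BH-39: φ = -68.22056°, λ = -27.20389°
LOC-99: φ = -61.84000°, λ = -2.73250°
STA8: φ = -58.49472°, λ = -14.31917°
RS-67→BH-39: c = 0.206574 rad, d = 1316.09 km
BH-39→LOC-99: c = 0.209785 rad, d = 1336.54 km
LOC-99→STA8: c = 0.116079 rad, d = 739.54 km
Total = 1316.09 + 1336.54 + 739.54 = 3392.17 km

3392 km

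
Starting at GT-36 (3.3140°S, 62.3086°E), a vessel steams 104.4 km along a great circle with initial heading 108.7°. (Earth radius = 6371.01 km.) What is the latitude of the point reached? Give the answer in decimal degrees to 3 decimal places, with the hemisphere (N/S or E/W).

3.615°S

δ = d/R = 104.4/6371.01 = 0.016387 rad
φ₂ = arcsin(sin φ₁ cos δ + cos φ₁ sin δ cos θ)
   = arcsin(-0.05781·0.99987 + 0.99833·0.01639·-0.32061) = -3.61461°
λ₂ = λ₁ + atan2(sin θ sin δ cos φ₁, cos δ − sin φ₁ sin φ₂) = 63.19970°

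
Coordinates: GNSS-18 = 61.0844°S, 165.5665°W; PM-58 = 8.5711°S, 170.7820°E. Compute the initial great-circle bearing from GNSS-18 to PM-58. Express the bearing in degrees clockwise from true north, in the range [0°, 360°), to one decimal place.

331.2°

Δλ = -23.6515°
y = sin Δλ · cos φ₂ = -0.396692
x = cos φ₁ sin φ₂ − sin φ₁ cos φ₂ cos Δλ = 0.720790
θ = atan2(y, x) = -28.8265° → 331.1735° (mod 360°)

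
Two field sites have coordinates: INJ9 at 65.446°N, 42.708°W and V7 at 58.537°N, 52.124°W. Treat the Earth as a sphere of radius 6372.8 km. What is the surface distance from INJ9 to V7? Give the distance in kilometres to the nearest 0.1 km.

Δφ = -6.9090°,  Δλ = -9.4160°
a = sin²(Δφ/2) + cos φ₁ cos φ₂ sin²(Δλ/2) = 0.005092
c = 2·arcsin(√a) = 0.142837 rad = 8.1840°
d = R·c = 6372.8 × 0.142837 = 910.3 km

910.3 km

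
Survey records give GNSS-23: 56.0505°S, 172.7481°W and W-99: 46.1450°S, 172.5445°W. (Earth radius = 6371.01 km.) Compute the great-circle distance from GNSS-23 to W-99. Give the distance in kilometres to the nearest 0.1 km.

1101.5 km

Δφ = 9.9055°,  Δλ = 0.2036°
a = sin²(Δφ/2) + cos φ₁ cos φ₂ sin²(Δλ/2) = 0.007455
c = 2·arcsin(√a) = 0.172898 rad = 9.9063°
d = R·c = 6371.01 × 0.172898 = 1101.5 km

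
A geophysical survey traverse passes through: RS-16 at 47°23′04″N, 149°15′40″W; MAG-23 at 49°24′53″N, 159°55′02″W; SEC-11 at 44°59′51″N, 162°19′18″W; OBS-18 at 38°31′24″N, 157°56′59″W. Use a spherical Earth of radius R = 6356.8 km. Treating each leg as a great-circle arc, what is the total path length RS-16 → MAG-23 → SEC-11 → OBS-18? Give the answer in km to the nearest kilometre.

RS-16: φ = +47.38444°, λ = -149.26111°
MAG-23: φ = +49.41472°, λ = -159.91722°
SEC-11: φ = +44.99750°, λ = -162.32167°
OBS-18: φ = +38.52333°, λ = -157.94972°
RS-16→MAG-23: c = 0.128339 rad, d = 815.83 km
MAG-23→SEC-11: c = 0.082186 rad, d = 522.44 km
SEC-11→OBS-18: c = 0.126473 rad, d = 803.96 km
Total = 815.83 + 522.44 + 803.96 = 2142.23 km

2142 km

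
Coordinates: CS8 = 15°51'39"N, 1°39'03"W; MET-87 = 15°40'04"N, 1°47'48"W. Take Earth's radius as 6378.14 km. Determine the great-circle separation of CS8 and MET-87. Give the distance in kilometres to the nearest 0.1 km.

26.6 km

CS8: φ = +15.86083°, λ = -1.65083°
MET-87: φ = +15.66778°, λ = -1.79667°
Δφ = -0.1931°,  Δλ = -0.1458°
a = sin²(Δφ/2) + cos φ₁ cos φ₂ sin²(Δλ/2) = 0.000004
c = 2·arcsin(√a) = 0.004166 rad = 0.2387°
d = R·c = 6378.14 × 0.004166 = 26.6 km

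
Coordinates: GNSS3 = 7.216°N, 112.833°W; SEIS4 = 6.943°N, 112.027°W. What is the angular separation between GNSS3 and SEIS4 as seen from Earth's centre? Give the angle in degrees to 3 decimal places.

Δφ = -0.2730°,  Δλ = 0.8060°
a = sin²(Δφ/2) + cos φ₁ cos φ₂ sin²(Δλ/2) = 0.000054
c = 2·arcsin(√a) = 0.014751 rad = 0.8452°

0.845°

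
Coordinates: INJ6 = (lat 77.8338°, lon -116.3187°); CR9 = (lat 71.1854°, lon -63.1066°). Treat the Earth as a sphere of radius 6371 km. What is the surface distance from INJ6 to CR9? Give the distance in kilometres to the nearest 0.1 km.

Δφ = -6.6484°,  Δλ = 53.2121°
a = sin²(Δφ/2) + cos φ₁ cos φ₂ sin²(Δλ/2) = 0.016995
c = 2·arcsin(√a) = 0.261473 rad = 14.9813°
d = R·c = 6371 × 0.261473 = 1665.8 km

1665.8 km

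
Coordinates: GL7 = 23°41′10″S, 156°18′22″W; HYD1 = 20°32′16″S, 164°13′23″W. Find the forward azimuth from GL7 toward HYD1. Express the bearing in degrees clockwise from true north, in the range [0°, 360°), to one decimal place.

GL7: φ = -23.68611°, λ = -156.30611°
HYD1: φ = -20.53778°, λ = -164.22306°
Δλ = -7.9169°
y = sin Δλ · cos φ₂ = -0.128983
x = cos φ₁ sin φ₂ − sin φ₁ cos φ₂ cos Δλ = 0.051336
θ = atan2(y, x) = -68.2973° → 291.7027° (mod 360°)

291.7°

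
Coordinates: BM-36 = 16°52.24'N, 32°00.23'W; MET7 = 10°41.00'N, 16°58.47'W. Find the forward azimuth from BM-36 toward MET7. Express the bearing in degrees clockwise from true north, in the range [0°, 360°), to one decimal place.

111.0°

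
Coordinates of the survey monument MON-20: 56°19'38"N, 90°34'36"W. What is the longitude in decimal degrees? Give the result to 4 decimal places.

90.5767°W

90° + 34′/60 + 36″/3600 = 90 + 0.56667 + 0.01000 = 90.5767°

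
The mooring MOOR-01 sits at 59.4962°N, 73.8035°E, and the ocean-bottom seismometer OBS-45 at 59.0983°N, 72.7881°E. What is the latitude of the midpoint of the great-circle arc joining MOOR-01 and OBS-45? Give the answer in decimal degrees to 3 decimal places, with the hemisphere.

Bx = cos φ₂ cos Δλ = 0.513486,  By = cos φ₂ sin Δλ = -0.009101
φₘ = atan2(sin φ₁ + sin φ₂, √((cos φ₁ + Bx)² + By²)) = 59.29824°
λₘ = λ₁ + atan2(By, cos φ₁ + Bx) = 73.29283°

59.298°N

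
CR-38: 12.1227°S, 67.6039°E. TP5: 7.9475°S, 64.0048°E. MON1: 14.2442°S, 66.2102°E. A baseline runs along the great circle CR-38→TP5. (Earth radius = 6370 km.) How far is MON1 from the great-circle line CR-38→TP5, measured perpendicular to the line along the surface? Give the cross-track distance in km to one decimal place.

267.9 km

δ₁₃ = central angle CR-38→MON1 = 0.043953 rad  (haversine)
θ₁₃ = bearing CR-38→MON1 = 212.448°,  θ₁₂ = bearing CR-38→TP5 = 319.345°
dₓₜ = R·arcsin(sin δ₁₃ · sin(θ₁₃ − θ₁₂)) = 6370·arcsin(0.04394·sin(-106.897°)) = -267.885 km
|dₓₜ| = 267.885 km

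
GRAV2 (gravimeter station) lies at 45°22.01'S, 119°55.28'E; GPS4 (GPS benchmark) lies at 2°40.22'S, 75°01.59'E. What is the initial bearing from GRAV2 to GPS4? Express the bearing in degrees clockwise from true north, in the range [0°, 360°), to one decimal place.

GRAV2: φ = -45.36683°, λ = +119.92133°
GPS4: φ = -2.67033°, λ = +75.02650°
Δλ = -44.8948°
y = sin Δλ · cos φ₂ = -0.705041
x = cos φ₁ sin φ₂ − sin φ₁ cos φ₂ cos Δλ = 0.470834
θ = atan2(y, x) = -56.2646° → 303.7354° (mod 360°)

303.7°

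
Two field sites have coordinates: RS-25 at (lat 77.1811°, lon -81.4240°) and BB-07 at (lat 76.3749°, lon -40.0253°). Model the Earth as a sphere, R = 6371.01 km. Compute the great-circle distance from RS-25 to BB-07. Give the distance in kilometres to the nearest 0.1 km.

Δφ = -0.8062°,  Δλ = 41.3987°
a = sin²(Δφ/2) + cos φ₁ cos φ₂ sin²(Δλ/2) = 0.006579
c = 2·arcsin(√a) = 0.162405 rad = 9.3051°
d = R·c = 6371.01 × 0.162405 = 1034.7 km

1034.7 km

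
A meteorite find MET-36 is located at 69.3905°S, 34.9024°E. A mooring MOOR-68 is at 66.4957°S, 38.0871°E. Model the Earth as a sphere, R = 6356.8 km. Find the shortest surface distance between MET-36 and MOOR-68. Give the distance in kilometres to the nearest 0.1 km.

Δφ = 2.8948°,  Δλ = 3.1847°
a = sin²(Δφ/2) + cos φ₁ cos φ₂ sin²(Δλ/2) = 0.000746
c = 2·arcsin(√a) = 0.054648 rad = 3.1311°
d = R·c = 6356.8 × 0.054648 = 347.4 km

347.4 km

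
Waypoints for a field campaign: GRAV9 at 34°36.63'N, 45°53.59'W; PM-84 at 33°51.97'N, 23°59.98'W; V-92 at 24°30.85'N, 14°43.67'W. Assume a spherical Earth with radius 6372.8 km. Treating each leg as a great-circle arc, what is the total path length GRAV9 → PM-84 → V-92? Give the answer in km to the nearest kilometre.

3385 km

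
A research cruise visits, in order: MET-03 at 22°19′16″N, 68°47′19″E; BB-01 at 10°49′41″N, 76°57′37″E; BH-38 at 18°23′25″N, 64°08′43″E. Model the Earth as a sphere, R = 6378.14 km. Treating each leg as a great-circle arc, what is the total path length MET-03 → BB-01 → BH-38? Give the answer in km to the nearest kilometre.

MET-03: φ = +22.32111°, λ = +68.78861°
BB-01: φ = +10.82806°, λ = +76.96028°
BH-38: φ = +18.39028°, λ = +64.14528°
MET-03→BB-01: c = 0.242571 rad, d = 1547.15 km
BB-01→BH-38: c = 0.253316 rad, d = 1615.68 km
Total = 1547.15 + 1615.68 = 3162.84 km

3163 km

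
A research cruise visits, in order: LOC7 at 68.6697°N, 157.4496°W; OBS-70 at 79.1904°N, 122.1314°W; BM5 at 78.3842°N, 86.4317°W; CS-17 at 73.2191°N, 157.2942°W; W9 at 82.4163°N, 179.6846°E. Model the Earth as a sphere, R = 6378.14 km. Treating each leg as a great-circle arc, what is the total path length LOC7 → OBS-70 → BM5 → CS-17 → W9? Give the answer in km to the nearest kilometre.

5334 km

LOC7→OBS-70: c = 0.242945 rad, d = 1549.54 km
OBS-70→BM5: c = 0.120030 rad, d = 765.57 km
BM5→CS-17: c = 0.294782 rad, d = 1880.16 km
CS-17→W9: c = 0.178509 rad, d = 1138.55 km
Total = 1549.54 + 765.57 + 1880.16 + 1138.55 = 5333.83 km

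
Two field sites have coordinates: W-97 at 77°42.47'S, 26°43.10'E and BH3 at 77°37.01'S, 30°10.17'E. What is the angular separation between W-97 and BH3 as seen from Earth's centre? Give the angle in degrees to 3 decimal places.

0.743°

W-97: φ = -77.70783°, λ = +26.71833°
BH3: φ = -77.61683°, λ = +30.16950°
Δφ = 0.0910°,  Δλ = 3.4512°
a = sin²(Δφ/2) + cos φ₁ cos φ₂ sin²(Δλ/2) = 0.000042
c = 2·arcsin(√a) = 0.012966 rad = 0.7429°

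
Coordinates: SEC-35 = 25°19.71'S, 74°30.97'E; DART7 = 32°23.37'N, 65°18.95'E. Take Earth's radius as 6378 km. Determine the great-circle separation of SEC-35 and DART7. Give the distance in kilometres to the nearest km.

SEC-35: φ = -25.32850°, λ = +74.51617°
DART7: φ = +32.38950°, λ = +65.31583°
Δφ = 57.7180°,  Δλ = -9.2003°
a = sin²(Δφ/2) + cos φ₁ cos φ₂ sin²(Δλ/2) = 0.237866
c = 2·arcsin(√a) = 1.018941 rad = 58.3810°
d = R·c = 6378 × 1.018941 = 6498.8 km

6499 km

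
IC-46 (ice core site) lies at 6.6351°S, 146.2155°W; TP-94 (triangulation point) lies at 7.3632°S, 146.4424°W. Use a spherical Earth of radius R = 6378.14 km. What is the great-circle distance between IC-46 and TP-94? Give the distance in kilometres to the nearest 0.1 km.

Δφ = -0.7281°,  Δλ = -0.2269°
a = sin²(Δφ/2) + cos φ₁ cos φ₂ sin²(Δλ/2) = 0.000044
c = 2·arcsin(√a) = 0.013302 rad = 0.7621°
d = R·c = 6378.14 × 0.013302 = 84.8 km

84.8 km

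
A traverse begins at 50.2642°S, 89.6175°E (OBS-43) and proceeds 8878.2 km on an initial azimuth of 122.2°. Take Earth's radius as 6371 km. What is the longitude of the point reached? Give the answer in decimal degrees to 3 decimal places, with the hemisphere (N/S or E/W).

161.147°W

δ = d/R = 8878.2/6371 = 1.393533 rad
φ₂ = arcsin(sin φ₁ cos δ + cos φ₁ sin δ cos θ)
   = arcsin(-0.76900·0.17634 + 0.63925·0.98433·-0.53288) = -28.09307°
λ₂ = λ₁ + atan2(sin θ sin δ cos φ₁, cos δ − sin φ₁ sin φ₂) = -161.14693°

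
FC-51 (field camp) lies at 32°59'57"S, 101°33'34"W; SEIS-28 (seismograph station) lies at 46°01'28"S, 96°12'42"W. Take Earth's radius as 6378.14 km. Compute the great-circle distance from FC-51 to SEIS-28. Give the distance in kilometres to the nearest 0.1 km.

1520.0 km

FC-51: φ = -32.99917°, λ = -101.55944°
SEIS-28: φ = -46.02444°, λ = -96.21167°
Δφ = -13.0253°,  Δλ = 5.3478°
a = sin²(Δφ/2) + cos φ₁ cos φ₂ sin²(Δλ/2) = 0.014132
c = 2·arcsin(√a) = 0.238320 rad = 13.6547°
d = R·c = 6378.14 × 0.238320 = 1520.0 km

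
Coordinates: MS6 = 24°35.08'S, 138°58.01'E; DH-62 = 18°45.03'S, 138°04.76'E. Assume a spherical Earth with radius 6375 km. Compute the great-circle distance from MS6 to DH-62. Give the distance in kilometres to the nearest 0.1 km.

MS6: φ = -24.58467°, λ = +138.96683°
DH-62: φ = -18.75050°, λ = +138.07933°
Δφ = 5.8342°,  Δλ = -0.8875°
a = sin²(Δφ/2) + cos φ₁ cos φ₂ sin²(Δλ/2) = 0.002642
c = 2·arcsin(√a) = 0.102837 rad = 5.8921°
d = R·c = 6375 × 0.102837 = 655.6 km

655.6 km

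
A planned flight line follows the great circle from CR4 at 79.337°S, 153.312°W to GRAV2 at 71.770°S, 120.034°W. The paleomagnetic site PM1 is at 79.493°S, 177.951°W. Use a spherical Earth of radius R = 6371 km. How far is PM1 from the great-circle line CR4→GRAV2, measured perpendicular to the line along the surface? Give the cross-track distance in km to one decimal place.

97.6 km

δ₁₃ = central angle CR4→PM1 = 0.078452 rad  (haversine)
θ₁₃ = bearing CR4→PM1 = 255.940°,  θ₁₂ = bearing CR4→GRAV2 = 64.664°
dₓₜ = R·arcsin(sin δ₁₃ · sin(θ₁₃ − θ₁₂)) = 6371·arcsin(0.07837·sin(191.277°)) = -97.641 km
|dₓₜ| = 97.641 km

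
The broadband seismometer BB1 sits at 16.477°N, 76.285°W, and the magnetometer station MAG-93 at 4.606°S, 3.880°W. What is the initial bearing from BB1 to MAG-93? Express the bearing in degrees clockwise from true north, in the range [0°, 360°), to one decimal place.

99.7°

Δλ = 72.4050°
y = sin Δλ · cos φ₂ = 0.950139
x = cos φ₁ sin φ₂ − sin φ₁ cos φ₂ cos Δλ = -0.162466
θ = atan2(y, x) = 99.7033° → 99.7033° (mod 360°)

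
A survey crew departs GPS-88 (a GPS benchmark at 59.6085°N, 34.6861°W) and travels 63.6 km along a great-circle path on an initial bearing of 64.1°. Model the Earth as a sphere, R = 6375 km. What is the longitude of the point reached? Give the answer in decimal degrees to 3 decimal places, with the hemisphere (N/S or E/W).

δ = d/R = 63.6/6375 = 0.009976 rad
φ₂ = arcsin(sin φ₁ cos δ + cos φ₁ sin δ cos θ)
   = arcsin(0.86259·0.99995 + 0.50591·0.00998·0.43680) = 59.85421°
λ₂ = λ₁ + atan2(sin θ sin δ cos φ₁, cos δ − sin φ₁ sin φ₂) = -33.66218°

33.662°W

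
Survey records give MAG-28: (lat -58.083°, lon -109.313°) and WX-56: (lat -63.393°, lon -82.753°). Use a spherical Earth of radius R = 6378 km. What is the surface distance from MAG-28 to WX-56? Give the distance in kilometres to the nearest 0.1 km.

1547.2 km

Δφ = -5.3100°,  Δλ = 26.5600°
a = sin²(Δφ/2) + cos φ₁ cos φ₂ sin²(Δλ/2) = 0.014640
c = 2·arcsin(√a) = 0.242586 rad = 13.8992°
d = R·c = 6378 × 0.242586 = 1547.2 km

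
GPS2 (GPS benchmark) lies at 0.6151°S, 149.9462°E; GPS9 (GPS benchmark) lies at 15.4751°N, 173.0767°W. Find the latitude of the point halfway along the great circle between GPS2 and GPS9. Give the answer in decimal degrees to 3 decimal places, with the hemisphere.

Bx = cos φ₂ cos Δλ = 0.769914,  By = cos φ₂ sin Δλ = 0.579689
φₘ = atan2(sin φ₁ + sin φ₂, √((cos φ₁ + Bx)² + By²)) = 7.82932°
λₘ = λ₁ + atan2(By, cos φ₁ + Bx) = 168.08162°

7.829°N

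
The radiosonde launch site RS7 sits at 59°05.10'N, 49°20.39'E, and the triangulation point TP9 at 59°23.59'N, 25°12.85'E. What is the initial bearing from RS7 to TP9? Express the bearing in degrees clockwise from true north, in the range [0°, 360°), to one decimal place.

RS7: φ = +59.08500°, λ = +49.33983°
TP9: φ = +59.39317°, λ = +25.21417°
Δλ = -24.1257°
y = sin Δλ · cos φ₂ = -0.208107
x = cos φ₁ sin φ₂ − sin φ₁ cos φ₂ cos Δλ = 0.043533
θ = atan2(y, x) = -78.1848° → 281.8152° (mod 360°)

281.8°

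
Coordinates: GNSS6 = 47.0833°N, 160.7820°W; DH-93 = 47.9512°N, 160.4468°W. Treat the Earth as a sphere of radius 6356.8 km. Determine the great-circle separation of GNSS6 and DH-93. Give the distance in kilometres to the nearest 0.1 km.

99.5 km

Δφ = 0.8679°,  Δλ = 0.3352°
a = sin²(Δφ/2) + cos φ₁ cos φ₂ sin²(Δλ/2) = 0.000061
c = 2·arcsin(√a) = 0.015654 rad = 0.8969°
d = R·c = 6356.8 × 0.015654 = 99.5 km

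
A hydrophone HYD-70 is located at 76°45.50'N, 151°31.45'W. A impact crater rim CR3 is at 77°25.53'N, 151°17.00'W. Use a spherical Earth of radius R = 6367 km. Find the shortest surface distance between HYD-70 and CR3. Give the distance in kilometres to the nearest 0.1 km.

HYD-70: φ = +76.75833°, λ = -151.52417°
CR3: φ = +77.42550°, λ = -151.28333°
Δφ = 0.6672°,  Δλ = 0.2408°
a = sin²(Δφ/2) + cos φ₁ cos φ₂ sin²(Δλ/2) = 0.000034
c = 2·arcsin(√a) = 0.011682 rad = 0.6693°
d = R·c = 6367 × 0.011682 = 74.4 km

74.4 km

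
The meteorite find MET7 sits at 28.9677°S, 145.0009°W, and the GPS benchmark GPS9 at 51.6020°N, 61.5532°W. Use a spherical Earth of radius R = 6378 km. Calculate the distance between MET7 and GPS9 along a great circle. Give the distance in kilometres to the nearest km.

12080 km

Δφ = 80.5697°,  Δλ = 83.4477°
a = sin²(Δφ/2) + cos φ₁ cos φ₂ sin²(Δλ/2) = 0.658779
c = 2·arcsin(√a) = 1.893949 rad = 108.5153°
d = R·c = 6378 × 1.893949 = 12079.6 km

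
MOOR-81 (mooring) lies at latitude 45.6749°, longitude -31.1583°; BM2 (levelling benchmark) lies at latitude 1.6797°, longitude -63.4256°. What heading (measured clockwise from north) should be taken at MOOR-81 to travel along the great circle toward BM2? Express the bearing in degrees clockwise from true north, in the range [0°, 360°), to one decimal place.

222.4°

Δλ = -32.2673°
y = sin Δλ · cos φ₂ = -0.533640
x = cos φ₁ sin φ₂ − sin φ₁ cos φ₂ cos Δλ = -0.584166
θ = atan2(y, x) = -137.5880° → 222.4120° (mod 360°)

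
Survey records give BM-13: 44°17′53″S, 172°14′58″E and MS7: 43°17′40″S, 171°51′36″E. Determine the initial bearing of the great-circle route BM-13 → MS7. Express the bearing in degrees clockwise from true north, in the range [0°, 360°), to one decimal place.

344.2°

BM-13: φ = -44.29806°, λ = +172.24944°
MS7: φ = -43.29444°, λ = +171.86000°
Δλ = -0.3894°
y = sin Δλ · cos φ₂ = -0.004947
x = cos φ₁ sin φ₂ − sin φ₁ cos φ₂ cos Δλ = 0.017504
θ = atan2(y, x) = -15.7821° → 344.2179° (mod 360°)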